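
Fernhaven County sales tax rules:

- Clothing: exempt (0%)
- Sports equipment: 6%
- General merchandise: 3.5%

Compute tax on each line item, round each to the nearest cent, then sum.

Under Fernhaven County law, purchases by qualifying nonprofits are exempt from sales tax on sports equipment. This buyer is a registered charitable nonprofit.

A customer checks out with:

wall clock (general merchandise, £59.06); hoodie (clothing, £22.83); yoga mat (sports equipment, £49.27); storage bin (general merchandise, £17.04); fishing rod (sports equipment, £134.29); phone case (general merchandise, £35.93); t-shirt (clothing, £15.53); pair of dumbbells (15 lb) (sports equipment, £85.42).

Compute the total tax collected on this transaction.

Wall clock £59.06: general merchandise → 3.5% → £2.07
Hoodie £22.83: clothing → 0% → £0.00
Yoga mat £49.27: sports equipment, buyer-exempt → 0% → £0.00
Storage bin £17.04: general merchandise → 3.5% → £0.60
Fishing rod £134.29: sports equipment, buyer-exempt → 0% → £0.00
Phone case £35.93: general merchandise → 3.5% → £1.26
T-shirt £15.53: clothing → 0% → £0.00
Pair of dumbbells (15 lb) £85.42: sports equipment, buyer-exempt → 0% → £0.00
Total tax = £2.07 + £0.60 + £1.26 = £3.93

£3.93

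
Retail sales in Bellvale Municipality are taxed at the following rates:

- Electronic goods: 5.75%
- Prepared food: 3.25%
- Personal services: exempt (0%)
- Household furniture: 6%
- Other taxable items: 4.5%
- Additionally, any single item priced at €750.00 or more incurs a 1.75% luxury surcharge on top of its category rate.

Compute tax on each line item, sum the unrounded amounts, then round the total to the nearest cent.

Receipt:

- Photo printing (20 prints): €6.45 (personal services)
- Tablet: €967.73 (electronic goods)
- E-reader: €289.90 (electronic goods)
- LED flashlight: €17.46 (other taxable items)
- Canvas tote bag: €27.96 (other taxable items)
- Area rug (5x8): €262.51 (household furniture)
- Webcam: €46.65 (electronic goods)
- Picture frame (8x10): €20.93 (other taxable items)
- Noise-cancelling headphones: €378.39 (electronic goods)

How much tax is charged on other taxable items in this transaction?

€2.99

LED flashlight €17.46: other taxable items → 4.5% → €0.7857
Canvas tote bag €27.96: other taxable items → 4.5% → €1.2582
Picture frame (8x10) €20.93: other taxable items → 4.5% → €0.94185
Tax on other taxable items: unrounded sum = €2.98575 → €2.99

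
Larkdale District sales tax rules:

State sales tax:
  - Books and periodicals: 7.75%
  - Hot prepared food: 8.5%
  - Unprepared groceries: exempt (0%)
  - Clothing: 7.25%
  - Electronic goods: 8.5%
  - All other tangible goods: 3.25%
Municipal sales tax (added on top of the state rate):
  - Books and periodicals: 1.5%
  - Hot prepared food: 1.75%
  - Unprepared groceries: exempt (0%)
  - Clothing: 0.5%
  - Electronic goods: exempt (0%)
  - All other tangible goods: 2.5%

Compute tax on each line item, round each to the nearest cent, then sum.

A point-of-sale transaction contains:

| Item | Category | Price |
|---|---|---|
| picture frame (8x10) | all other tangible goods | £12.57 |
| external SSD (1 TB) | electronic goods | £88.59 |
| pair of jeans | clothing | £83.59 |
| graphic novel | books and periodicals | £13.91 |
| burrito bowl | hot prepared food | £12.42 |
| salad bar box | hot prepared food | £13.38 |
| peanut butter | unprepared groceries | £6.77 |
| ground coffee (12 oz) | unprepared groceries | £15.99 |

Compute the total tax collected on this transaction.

£18.66

Picture frame (8x10) £12.57: all other tangible goods → 3.25% + 2.5% municipal = 5.75% → £0.72
External SSD (1 TB) £88.59: electronic goods → 8.5% + 0% municipal = 8.5% → £7.53
Pair of jeans £83.59: clothing → 7.25% + 0.5% municipal = 7.75% → £6.48
Graphic novel £13.91: books and periodicals → 7.75% + 1.5% municipal = 9.25% → £1.29
Burrito bowl £12.42: hot prepared food → 8.5% + 1.75% municipal = 10.25% → £1.27
Salad bar box £13.38: hot prepared food → 8.5% + 1.75% municipal = 10.25% → £1.37
Peanut butter £6.77: unprepared groceries → 0% + 0% municipal = 0% → £0.00
Ground coffee (12 oz) £15.99: unprepared groceries → 0% + 0% municipal = 0% → £0.00
Total tax = £0.72 + £7.53 + £6.48 + £1.29 + £1.27 + £1.37 = £18.66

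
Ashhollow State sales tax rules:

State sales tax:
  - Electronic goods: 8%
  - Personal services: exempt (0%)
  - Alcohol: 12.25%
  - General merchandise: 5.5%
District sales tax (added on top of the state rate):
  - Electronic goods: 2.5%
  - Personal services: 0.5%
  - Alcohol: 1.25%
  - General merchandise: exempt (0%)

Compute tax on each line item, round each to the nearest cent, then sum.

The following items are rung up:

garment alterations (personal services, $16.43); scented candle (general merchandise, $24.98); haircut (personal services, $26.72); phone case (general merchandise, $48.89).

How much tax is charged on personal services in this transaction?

$0.21

Garment alterations $16.43: personal services → 0% + 0.5% district = 0.5% → $0.08
Haircut $26.72: personal services → 0% + 0.5% district = 0.5% → $0.13
Tax on personal services = $0.08 + $0.13 = $0.21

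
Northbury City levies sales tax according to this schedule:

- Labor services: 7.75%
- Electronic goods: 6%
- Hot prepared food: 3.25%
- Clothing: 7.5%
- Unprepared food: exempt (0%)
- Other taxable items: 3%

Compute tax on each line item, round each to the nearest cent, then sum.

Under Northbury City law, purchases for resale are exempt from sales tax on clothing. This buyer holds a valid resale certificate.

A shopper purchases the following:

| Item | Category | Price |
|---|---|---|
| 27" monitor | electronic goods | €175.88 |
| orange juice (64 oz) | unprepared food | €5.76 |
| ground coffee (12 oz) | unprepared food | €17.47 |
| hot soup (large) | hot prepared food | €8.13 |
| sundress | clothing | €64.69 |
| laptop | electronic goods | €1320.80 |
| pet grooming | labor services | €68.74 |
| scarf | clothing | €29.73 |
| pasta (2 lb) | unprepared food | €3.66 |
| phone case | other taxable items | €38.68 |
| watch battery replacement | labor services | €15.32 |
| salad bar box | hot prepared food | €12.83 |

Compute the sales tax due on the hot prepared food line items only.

€0.68

Hot soup (large) €8.13: hot prepared food → 3.25% → €0.26
Salad bar box €12.83: hot prepared food → 3.25% → €0.42
Tax on hot prepared food = €0.26 + €0.42 = €0.68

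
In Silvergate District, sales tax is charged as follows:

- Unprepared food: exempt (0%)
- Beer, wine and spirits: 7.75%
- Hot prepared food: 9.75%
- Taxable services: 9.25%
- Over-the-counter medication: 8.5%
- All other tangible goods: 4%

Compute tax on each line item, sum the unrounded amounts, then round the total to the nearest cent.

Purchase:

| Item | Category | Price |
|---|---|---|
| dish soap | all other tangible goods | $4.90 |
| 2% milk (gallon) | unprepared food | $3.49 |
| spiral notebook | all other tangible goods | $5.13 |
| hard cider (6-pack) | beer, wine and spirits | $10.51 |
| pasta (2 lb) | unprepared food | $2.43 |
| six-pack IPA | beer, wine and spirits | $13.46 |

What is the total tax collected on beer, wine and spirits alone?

$1.86

Hard cider (6-pack) $10.51: beer, wine and spirits → 7.75% → $0.814525
Six-pack IPA $13.46: beer, wine and spirits → 7.75% → $1.04315
Tax on beer, wine and spirits: unrounded sum = $1.857675 → $1.86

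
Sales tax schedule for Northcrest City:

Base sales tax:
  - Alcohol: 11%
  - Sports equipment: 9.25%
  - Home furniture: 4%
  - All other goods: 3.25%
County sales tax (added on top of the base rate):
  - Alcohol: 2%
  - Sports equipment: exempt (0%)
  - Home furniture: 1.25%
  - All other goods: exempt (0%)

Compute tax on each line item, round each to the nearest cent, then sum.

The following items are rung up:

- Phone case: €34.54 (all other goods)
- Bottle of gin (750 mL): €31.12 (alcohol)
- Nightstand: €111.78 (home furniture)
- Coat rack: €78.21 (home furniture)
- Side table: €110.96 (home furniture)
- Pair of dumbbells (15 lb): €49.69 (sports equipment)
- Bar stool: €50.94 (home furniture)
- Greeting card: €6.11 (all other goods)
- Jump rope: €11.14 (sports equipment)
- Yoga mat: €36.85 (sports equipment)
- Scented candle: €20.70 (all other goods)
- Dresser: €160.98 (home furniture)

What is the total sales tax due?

€42.01

Phone case €34.54: all other goods → 3.25% + 0% county = 3.25% → €1.12
Bottle of gin (750 mL) €31.12: alcohol → 11% + 2% county = 13% → €4.05
Nightstand €111.78: home furniture → 4% + 1.25% county = 5.25% → €5.87
Coat rack €78.21: home furniture → 4% + 1.25% county = 5.25% → €4.11
Side table €110.96: home furniture → 4% + 1.25% county = 5.25% → €5.83
Pair of dumbbells (15 lb) €49.69: sports equipment → 9.25% + 0% county = 9.25% → €4.60
Bar stool €50.94: home furniture → 4% + 1.25% county = 5.25% → €2.67
Greeting card €6.11: all other goods → 3.25% + 0% county = 3.25% → €0.20
Jump rope €11.14: sports equipment → 9.25% + 0% county = 9.25% → €1.03
Yoga mat €36.85: sports equipment → 9.25% + 0% county = 9.25% → €3.41
Scented candle €20.70: all other goods → 3.25% + 0% county = 3.25% → €0.67
Dresser €160.98: home furniture → 4% + 1.25% county = 5.25% → €8.45
Total tax = €1.12 + €4.05 + €5.87 + €4.11 + €5.83 + €4.60 + €2.67 + €0.20 + €1.03 + €3.41 + €0.67 + €8.45 = €42.01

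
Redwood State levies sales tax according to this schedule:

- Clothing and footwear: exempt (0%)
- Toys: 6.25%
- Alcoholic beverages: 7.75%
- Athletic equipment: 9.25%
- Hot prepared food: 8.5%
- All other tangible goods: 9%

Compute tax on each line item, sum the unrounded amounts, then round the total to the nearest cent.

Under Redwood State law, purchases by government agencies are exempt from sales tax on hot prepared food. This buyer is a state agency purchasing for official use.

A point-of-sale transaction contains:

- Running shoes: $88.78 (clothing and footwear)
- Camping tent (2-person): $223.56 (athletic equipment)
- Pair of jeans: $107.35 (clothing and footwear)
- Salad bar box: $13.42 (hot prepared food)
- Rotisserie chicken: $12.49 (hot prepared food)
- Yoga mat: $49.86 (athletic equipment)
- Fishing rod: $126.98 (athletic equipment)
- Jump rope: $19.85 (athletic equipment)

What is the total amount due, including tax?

$681.16

Running shoes $88.78: clothing and footwear → 0% → $0.00
Camping tent (2-person) $223.56: athletic equipment → 9.25% → $20.6793
Pair of jeans $107.35: clothing and footwear → 0% → $0.00
Salad bar box $13.42: hot prepared food, buyer-exempt → 0% → $0.00
Rotisserie chicken $12.49: hot prepared food, buyer-exempt → 0% → $0.00
Yoga mat $49.86: athletic equipment → 9.25% → $4.61205
Fishing rod $126.98: athletic equipment → 9.25% → $11.74565
Jump rope $19.85: athletic equipment → 9.25% → $1.836125
Subtotal = $642.29; unrounded tax = $38.873125 → $38.87; total due = $681.16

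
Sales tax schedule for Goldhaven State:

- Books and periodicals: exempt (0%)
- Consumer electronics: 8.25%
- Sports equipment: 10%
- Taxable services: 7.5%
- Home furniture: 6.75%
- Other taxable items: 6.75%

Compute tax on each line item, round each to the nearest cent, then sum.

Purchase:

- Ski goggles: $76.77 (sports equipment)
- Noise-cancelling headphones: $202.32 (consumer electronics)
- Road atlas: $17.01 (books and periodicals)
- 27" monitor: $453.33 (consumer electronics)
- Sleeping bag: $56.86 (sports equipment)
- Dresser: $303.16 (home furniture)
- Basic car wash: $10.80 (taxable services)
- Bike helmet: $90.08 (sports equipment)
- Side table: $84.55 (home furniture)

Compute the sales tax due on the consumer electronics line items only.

Noise-cancelling headphones $202.32: consumer electronics → 8.25% → $16.69
27" monitor $453.33: consumer electronics → 8.25% → $37.40
Tax on consumer electronics = $16.69 + $37.40 = $54.09

$54.09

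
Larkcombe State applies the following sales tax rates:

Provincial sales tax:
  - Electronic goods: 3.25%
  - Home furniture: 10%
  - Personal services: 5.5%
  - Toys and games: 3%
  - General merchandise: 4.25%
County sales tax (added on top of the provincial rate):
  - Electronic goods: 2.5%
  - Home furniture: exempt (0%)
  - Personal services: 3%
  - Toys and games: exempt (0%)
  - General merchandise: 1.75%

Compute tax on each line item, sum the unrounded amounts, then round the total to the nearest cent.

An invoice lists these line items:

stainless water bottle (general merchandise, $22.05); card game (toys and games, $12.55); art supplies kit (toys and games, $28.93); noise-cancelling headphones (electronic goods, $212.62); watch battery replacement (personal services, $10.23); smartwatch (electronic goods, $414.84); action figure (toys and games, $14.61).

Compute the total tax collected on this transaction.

Stainless water bottle $22.05: general merchandise → 4.25% + 1.75% county = 6% → $1.323
Card game $12.55: toys and games → 3% + 0% county = 3% → $0.3765
Art supplies kit $28.93: toys and games → 3% + 0% county = 3% → $0.8679
Noise-cancelling headphones $212.62: electronic goods → 3.25% + 2.5% county = 5.75% → $12.22565
Watch battery replacement $10.23: personal services → 5.5% + 3% county = 8.5% → $0.86955
Smartwatch $414.84: electronic goods → 3.25% + 2.5% county = 5.75% → $23.8533
Action figure $14.61: toys and games → 3% + 0% county = 3% → $0.4383
Unrounded tax sum = $39.9542 → $39.95

$39.95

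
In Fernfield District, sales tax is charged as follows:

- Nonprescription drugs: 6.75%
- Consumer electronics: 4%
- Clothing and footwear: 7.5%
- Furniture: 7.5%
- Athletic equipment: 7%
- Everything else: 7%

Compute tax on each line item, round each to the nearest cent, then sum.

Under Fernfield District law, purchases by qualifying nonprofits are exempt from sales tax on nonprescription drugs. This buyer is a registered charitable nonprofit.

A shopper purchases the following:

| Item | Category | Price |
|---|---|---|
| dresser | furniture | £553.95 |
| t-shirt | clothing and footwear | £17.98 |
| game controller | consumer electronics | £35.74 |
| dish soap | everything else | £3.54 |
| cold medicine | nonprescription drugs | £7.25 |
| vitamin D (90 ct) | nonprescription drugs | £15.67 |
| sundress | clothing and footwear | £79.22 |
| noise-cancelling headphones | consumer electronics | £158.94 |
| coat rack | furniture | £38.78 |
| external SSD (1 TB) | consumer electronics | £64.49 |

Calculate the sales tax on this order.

Dresser £553.95: furniture → 7.5% → £41.55
T-shirt £17.98: clothing and footwear → 7.5% → £1.35
Game controller £35.74: consumer electronics → 4% → £1.43
Dish soap £3.54: everything else → 7% → £0.25
Cold medicine £7.25: nonprescription drugs, buyer-exempt → 0% → £0.00
Vitamin D (90 ct) £15.67: nonprescription drugs, buyer-exempt → 0% → £0.00
Sundress £79.22: clothing and footwear → 7.5% → £5.94
Noise-cancelling headphones £158.94: consumer electronics → 4% → £6.36
Coat rack £38.78: furniture → 7.5% → £2.91
External SSD (1 TB) £64.49: consumer electronics → 4% → £2.58
Total tax = £41.55 + £1.35 + £1.43 + £0.25 + £5.94 + £6.36 + £2.91 + £2.58 = £62.37

£62.37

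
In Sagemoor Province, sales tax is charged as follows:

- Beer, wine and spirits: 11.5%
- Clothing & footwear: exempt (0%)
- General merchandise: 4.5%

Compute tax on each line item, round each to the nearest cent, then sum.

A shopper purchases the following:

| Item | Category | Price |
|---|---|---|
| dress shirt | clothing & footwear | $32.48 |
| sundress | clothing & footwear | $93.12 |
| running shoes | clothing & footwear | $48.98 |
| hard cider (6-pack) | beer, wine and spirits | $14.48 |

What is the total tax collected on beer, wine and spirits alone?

Hard cider (6-pack) $14.48: beer, wine and spirits → 11.5% → $1.67
Tax on beer, wine and spirits = $1.67

$1.67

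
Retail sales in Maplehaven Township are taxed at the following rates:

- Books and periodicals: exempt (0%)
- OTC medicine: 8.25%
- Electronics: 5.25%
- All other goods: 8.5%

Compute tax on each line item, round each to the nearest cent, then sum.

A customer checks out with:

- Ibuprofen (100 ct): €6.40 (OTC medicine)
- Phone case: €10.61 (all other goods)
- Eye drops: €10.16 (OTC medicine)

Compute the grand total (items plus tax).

€29.44

Ibuprofen (100 ct) €6.40: OTC medicine → 8.25% → €0.53
Phone case €10.61: all other goods → 8.5% → €0.90
Eye drops €10.16: OTC medicine → 8.25% → €0.84
Subtotal = €27.17; tax = €2.27; total due = €29.44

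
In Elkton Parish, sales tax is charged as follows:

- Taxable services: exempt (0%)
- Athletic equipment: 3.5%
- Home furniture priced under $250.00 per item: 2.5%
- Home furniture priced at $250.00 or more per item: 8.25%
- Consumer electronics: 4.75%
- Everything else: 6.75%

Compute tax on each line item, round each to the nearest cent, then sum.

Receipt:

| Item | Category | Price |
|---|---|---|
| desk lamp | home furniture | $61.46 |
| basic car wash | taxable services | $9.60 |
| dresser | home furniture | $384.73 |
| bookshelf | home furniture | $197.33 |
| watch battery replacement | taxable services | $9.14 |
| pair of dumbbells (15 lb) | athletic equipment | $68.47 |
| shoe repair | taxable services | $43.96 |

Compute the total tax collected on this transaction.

Desk lamp $61.46: home furniture, under $250.00 → 2.5% → $1.54
Basic car wash $9.60: taxable services → 0% → $0.00
Dresser $384.73: home furniture, $250.00 or more → 8.25% → $31.74
Bookshelf $197.33: home furniture, under $250.00 → 2.5% → $4.93
Watch battery replacement $9.14: taxable services → 0% → $0.00
Pair of dumbbells (15 lb) $68.47: athletic equipment → 3.5% → $2.40
Shoe repair $43.96: taxable services → 0% → $0.00
Total tax = $1.54 + $31.74 + $4.93 + $2.40 = $40.61

$40.61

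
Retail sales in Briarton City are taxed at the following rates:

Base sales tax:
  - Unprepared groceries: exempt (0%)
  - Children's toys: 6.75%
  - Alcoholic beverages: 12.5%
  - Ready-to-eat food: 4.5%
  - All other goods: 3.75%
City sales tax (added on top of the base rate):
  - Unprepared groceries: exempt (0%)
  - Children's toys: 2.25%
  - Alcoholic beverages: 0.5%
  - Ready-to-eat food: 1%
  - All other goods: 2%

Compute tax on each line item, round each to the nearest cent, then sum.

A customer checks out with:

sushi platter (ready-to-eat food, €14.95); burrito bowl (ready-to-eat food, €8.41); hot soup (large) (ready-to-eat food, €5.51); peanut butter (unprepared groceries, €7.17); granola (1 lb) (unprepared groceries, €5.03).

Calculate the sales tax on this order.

Sushi platter €14.95: ready-to-eat food → 4.5% + 1% city = 5.5% → €0.82
Burrito bowl €8.41: ready-to-eat food → 4.5% + 1% city = 5.5% → €0.46
Hot soup (large) €5.51: ready-to-eat food → 4.5% + 1% city = 5.5% → €0.30
Peanut butter €7.17: unprepared groceries → 0% + 0% city = 0% → €0.00
Granola (1 lb) €5.03: unprepared groceries → 0% + 0% city = 0% → €0.00
Total tax = €0.82 + €0.46 + €0.30 = €1.58

€1.58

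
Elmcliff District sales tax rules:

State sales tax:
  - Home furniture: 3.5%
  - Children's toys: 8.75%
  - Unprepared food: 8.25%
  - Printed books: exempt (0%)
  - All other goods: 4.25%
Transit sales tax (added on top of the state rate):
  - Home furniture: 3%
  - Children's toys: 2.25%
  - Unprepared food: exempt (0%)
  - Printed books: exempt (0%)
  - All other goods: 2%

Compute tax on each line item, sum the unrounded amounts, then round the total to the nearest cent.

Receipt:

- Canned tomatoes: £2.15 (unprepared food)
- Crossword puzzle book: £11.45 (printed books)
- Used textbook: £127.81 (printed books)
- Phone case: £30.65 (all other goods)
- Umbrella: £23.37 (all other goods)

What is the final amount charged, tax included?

£198.98

Canned tomatoes £2.15: unprepared food → 8.25% + 0% transit = 8.25% → £0.177375
Crossword puzzle book £11.45: printed books → 0% + 0% transit = 0% → £0.00
Used textbook £127.81: printed books → 0% + 0% transit = 0% → £0.00
Phone case £30.65: all other goods → 4.25% + 2% transit = 6.25% → £1.915625
Umbrella £23.37: all other goods → 4.25% + 2% transit = 6.25% → £1.460625
Subtotal = £195.43; unrounded tax = £3.553625 → £3.55; total due = £198.98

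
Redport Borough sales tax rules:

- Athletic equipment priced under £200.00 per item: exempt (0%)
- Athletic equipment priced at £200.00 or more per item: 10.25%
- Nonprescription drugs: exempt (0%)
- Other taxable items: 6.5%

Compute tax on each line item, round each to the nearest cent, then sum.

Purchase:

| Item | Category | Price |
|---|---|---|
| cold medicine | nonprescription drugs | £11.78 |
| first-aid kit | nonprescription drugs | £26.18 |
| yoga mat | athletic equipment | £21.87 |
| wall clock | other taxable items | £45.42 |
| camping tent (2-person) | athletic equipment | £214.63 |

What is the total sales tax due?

Cold medicine £11.78: nonprescription drugs → 0% → £0.00
First-aid kit £26.18: nonprescription drugs → 0% → £0.00
Yoga mat £21.87: athletic equipment, under £200.00 → 0% → £0.00
Wall clock £45.42: other taxable items → 6.5% → £2.95
Camping tent (2-person) £214.63: athletic equipment, £200.00 or more → 10.25% → £22.00
Total tax = £2.95 + £22.00 = £24.95

£24.95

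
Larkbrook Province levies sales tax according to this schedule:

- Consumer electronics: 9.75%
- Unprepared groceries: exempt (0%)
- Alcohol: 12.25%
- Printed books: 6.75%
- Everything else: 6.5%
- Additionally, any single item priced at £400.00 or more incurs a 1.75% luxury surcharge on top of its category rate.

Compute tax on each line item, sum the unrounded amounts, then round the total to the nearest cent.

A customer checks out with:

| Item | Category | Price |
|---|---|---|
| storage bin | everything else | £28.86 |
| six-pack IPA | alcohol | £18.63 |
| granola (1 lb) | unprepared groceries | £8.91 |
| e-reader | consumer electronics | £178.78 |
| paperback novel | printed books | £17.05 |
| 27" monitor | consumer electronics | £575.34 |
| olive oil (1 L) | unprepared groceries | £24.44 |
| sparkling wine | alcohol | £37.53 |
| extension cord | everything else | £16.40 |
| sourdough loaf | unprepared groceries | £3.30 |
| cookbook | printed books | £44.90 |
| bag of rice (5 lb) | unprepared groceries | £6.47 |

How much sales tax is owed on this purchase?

£97.60

Storage bin £28.86: everything else → 6.5% → £1.8759
Six-pack IPA £18.63: alcohol → 12.25% → £2.282175
Granola (1 lb) £8.91: unprepared groceries → 0% → £0.00
E-reader £178.78: consumer electronics → 9.75% → £17.43105
Paperback novel £17.05: printed books → 6.75% → £1.150875
27" monitor £575.34: consumer electronics → 9.75% + 1.75% surcharge = 11.5% → £66.1641
Olive oil (1 L) £24.44: unprepared groceries → 0% → £0.00
Sparkling wine £37.53: alcohol → 12.25% → £4.597425
Extension cord £16.40: everything else → 6.5% → £1.066
Sourdough loaf £3.30: unprepared groceries → 0% → £0.00
Cookbook £44.90: printed books → 6.75% → £3.03075
Bag of rice (5 lb) £6.47: unprepared groceries → 0% → £0.00
Unrounded tax sum = £97.598275 → £97.60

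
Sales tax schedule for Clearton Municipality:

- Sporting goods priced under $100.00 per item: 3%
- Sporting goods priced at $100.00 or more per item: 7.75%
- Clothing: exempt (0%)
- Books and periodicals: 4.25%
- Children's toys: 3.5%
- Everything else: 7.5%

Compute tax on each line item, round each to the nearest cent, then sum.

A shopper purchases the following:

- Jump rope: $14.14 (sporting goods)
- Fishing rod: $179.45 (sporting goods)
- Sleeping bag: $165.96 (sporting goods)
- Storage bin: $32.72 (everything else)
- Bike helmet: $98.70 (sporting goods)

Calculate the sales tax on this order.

$32.60

Jump rope $14.14: sporting goods, under $100.00 → 3% → $0.42
Fishing rod $179.45: sporting goods, $100.00 or more → 7.75% → $13.91
Sleeping bag $165.96: sporting goods, $100.00 or more → 7.75% → $12.86
Storage bin $32.72: everything else → 7.5% → $2.45
Bike helmet $98.70: sporting goods, under $100.00 → 3% → $2.96
Total tax = $0.42 + $13.91 + $12.86 + $2.45 + $2.96 = $32.60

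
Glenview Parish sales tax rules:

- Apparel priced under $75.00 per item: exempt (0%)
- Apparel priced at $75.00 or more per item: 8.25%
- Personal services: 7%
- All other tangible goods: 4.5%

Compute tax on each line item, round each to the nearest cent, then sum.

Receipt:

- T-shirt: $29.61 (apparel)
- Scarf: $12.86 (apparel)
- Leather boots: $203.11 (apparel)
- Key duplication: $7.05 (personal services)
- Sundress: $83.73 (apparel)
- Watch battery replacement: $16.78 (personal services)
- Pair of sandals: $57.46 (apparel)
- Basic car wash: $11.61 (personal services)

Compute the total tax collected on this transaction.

T-shirt $29.61: apparel, under $75.00 → 0% → $0.00
Scarf $12.86: apparel, under $75.00 → 0% → $0.00
Leather boots $203.11: apparel, $75.00 or more → 8.25% → $16.76
Key duplication $7.05: personal services → 7% → $0.49
Sundress $83.73: apparel, $75.00 or more → 8.25% → $6.91
Watch battery replacement $16.78: personal services → 7% → $1.17
Pair of sandals $57.46: apparel, under $75.00 → 0% → $0.00
Basic car wash $11.61: personal services → 7% → $0.81
Total tax = $16.76 + $0.49 + $6.91 + $1.17 + $0.81 = $26.14

$26.14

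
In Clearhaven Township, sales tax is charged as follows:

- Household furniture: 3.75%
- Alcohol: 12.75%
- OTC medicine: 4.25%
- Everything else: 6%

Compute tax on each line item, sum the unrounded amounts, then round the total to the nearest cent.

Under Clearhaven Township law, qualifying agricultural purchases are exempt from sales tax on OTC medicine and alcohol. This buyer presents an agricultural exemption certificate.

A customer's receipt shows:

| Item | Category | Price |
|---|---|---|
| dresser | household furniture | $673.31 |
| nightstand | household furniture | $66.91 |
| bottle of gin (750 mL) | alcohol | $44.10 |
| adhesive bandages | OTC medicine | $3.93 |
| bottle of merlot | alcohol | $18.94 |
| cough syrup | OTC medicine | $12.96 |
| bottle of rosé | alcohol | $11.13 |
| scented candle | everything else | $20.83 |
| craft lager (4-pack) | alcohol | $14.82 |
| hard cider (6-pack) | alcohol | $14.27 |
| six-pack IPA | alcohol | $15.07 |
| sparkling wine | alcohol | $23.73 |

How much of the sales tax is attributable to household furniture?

$27.76

Dresser $673.31: household furniture → 3.75% → $25.249125
Nightstand $66.91: household furniture → 3.75% → $2.509125
Tax on household furniture: unrounded sum = $27.75825 → $27.76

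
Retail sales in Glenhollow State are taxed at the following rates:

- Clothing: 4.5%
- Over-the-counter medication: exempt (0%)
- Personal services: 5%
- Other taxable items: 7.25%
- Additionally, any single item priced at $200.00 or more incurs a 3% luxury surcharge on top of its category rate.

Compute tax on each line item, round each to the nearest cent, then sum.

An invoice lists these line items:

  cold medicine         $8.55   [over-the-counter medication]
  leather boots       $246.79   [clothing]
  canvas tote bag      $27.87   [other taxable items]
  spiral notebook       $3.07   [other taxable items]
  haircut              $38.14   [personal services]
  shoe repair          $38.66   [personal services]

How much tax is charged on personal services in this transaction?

$3.84

Haircut $38.14: personal services → 5% → $1.91
Shoe repair $38.66: personal services → 5% → $1.93
Tax on personal services = $1.91 + $1.93 = $3.84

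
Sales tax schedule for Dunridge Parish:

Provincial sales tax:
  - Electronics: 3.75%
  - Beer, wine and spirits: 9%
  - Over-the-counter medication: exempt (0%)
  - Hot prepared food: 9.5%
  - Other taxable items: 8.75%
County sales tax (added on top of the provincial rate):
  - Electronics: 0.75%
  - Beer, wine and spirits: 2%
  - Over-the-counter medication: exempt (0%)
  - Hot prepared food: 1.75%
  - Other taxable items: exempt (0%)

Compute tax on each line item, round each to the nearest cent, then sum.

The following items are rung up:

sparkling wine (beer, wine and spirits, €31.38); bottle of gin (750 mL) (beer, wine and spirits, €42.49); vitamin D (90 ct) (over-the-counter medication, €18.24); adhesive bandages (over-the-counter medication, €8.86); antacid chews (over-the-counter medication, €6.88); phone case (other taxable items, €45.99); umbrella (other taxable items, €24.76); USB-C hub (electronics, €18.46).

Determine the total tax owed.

€15.14

Sparkling wine €31.38: beer, wine and spirits → 9% + 2% county = 11% → €3.45
Bottle of gin (750 mL) €42.49: beer, wine and spirits → 9% + 2% county = 11% → €4.67
Vitamin D (90 ct) €18.24: over-the-counter medication → 0% + 0% county = 0% → €0.00
Adhesive bandages €8.86: over-the-counter medication → 0% + 0% county = 0% → €0.00
Antacid chews €6.88: over-the-counter medication → 0% + 0% county = 0% → €0.00
Phone case €45.99: other taxable items → 8.75% + 0% county = 8.75% → €4.02
Umbrella €24.76: other taxable items → 8.75% + 0% county = 8.75% → €2.17
USB-C hub €18.46: electronics → 3.75% + 0.75% county = 4.5% → €0.83
Total tax = €3.45 + €4.67 + €4.02 + €2.17 + €0.83 = €15.14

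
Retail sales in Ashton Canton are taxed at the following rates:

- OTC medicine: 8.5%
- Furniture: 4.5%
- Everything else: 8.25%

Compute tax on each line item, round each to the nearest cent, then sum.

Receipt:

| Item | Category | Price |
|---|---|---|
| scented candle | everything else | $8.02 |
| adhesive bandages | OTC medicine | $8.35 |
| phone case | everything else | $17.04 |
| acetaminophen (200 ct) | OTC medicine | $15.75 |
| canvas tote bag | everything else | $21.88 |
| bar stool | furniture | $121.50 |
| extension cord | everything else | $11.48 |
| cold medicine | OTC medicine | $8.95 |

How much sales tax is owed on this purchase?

Scented candle $8.02: everything else → 8.25% → $0.66
Adhesive bandages $8.35: OTC medicine → 8.5% → $0.71
Phone case $17.04: everything else → 8.25% → $1.41
Acetaminophen (200 ct) $15.75: OTC medicine → 8.5% → $1.34
Canvas tote bag $21.88: everything else → 8.25% → $1.81
Bar stool $121.50: furniture → 4.5% → $5.47
Extension cord $11.48: everything else → 8.25% → $0.95
Cold medicine $8.95: OTC medicine → 8.5% → $0.76
Total tax = $0.66 + $0.71 + $1.41 + $1.34 + $1.81 + $5.47 + $0.95 + $0.76 = $13.11

$13.11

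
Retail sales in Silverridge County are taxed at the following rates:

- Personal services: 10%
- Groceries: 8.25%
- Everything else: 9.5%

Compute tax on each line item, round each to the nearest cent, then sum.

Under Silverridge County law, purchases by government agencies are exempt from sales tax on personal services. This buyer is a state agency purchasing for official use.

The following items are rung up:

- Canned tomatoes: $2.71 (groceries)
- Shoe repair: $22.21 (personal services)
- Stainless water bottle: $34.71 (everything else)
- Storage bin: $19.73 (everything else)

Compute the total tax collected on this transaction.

Canned tomatoes $2.71: groceries → 8.25% → $0.22
Shoe repair $22.21: personal services, buyer-exempt → 0% → $0.00
Stainless water bottle $34.71: everything else → 9.5% → $3.30
Storage bin $19.73: everything else → 9.5% → $1.87
Total tax = $0.22 + $3.30 + $1.87 = $5.39

$5.39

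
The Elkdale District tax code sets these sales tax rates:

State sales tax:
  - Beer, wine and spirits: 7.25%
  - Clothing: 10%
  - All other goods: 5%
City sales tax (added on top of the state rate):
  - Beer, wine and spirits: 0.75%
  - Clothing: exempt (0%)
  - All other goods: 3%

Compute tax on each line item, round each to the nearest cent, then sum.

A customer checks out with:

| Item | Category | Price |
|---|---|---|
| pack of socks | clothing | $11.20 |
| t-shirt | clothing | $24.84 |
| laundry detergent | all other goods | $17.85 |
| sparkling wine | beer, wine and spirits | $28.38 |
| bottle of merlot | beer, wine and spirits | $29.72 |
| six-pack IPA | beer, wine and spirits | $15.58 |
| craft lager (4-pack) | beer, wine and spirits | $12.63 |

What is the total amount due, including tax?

Pack of socks $11.20: clothing → 10% + 0% city = 10% → $1.12
T-shirt $24.84: clothing → 10% + 0% city = 10% → $2.48
Laundry detergent $17.85: all other goods → 5% + 3% city = 8% → $1.43
Sparkling wine $28.38: beer, wine and spirits → 7.25% + 0.75% city = 8% → $2.27
Bottle of merlot $29.72: beer, wine and spirits → 7.25% + 0.75% city = 8% → $2.38
Six-pack IPA $15.58: beer, wine and spirits → 7.25% + 0.75% city = 8% → $1.25
Craft lager (4-pack) $12.63: beer, wine and spirits → 7.25% + 0.75% city = 8% → $1.01
Subtotal = $140.20; tax = $11.94; total due = $152.14

$152.14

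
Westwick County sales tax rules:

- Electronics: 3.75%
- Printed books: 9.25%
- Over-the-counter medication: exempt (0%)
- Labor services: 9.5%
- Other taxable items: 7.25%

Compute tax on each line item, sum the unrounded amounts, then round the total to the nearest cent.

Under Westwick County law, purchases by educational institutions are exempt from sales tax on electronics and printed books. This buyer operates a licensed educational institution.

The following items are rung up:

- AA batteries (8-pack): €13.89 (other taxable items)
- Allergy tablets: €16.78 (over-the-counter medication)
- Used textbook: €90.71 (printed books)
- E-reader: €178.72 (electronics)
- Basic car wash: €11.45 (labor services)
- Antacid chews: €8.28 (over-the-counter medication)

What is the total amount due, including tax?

€321.92

AA batteries (8-pack) €13.89: other taxable items → 7.25% → €1.007025
Allergy tablets €16.78: over-the-counter medication → 0% → €0.00
Used textbook €90.71: printed books, buyer-exempt → 0% → €0.00
E-reader €178.72: electronics, buyer-exempt → 0% → €0.00
Basic car wash €11.45: labor services → 9.5% → €1.08775
Antacid chews €8.28: over-the-counter medication → 0% → €0.00
Subtotal = €319.83; unrounded tax = €2.094775 → €2.09; total due = €321.92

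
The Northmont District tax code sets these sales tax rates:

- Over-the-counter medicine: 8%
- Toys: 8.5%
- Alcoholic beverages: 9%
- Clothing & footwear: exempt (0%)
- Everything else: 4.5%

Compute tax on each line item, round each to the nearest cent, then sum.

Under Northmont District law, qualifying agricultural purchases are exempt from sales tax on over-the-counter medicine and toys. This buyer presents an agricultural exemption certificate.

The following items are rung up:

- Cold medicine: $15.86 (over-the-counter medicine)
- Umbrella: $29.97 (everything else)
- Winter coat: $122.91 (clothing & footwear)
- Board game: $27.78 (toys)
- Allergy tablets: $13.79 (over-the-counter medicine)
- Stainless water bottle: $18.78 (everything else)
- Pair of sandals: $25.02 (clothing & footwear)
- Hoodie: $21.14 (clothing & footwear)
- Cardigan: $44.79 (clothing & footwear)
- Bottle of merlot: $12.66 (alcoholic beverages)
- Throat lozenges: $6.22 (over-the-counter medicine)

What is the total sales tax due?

Cold medicine $15.86: over-the-counter medicine, buyer-exempt → 0% → $0.00
Umbrella $29.97: everything else → 4.5% → $1.35
Winter coat $122.91: clothing & footwear → 0% → $0.00
Board game $27.78: toys, buyer-exempt → 0% → $0.00
Allergy tablets $13.79: over-the-counter medicine, buyer-exempt → 0% → $0.00
Stainless water bottle $18.78: everything else → 4.5% → $0.85
Pair of sandals $25.02: clothing & footwear → 0% → $0.00
Hoodie $21.14: clothing & footwear → 0% → $0.00
Cardigan $44.79: clothing & footwear → 0% → $0.00
Bottle of merlot $12.66: alcoholic beverages → 9% → $1.14
Throat lozenges $6.22: over-the-counter medicine, buyer-exempt → 0% → $0.00
Total tax = $1.35 + $0.85 + $1.14 = $3.34

$3.34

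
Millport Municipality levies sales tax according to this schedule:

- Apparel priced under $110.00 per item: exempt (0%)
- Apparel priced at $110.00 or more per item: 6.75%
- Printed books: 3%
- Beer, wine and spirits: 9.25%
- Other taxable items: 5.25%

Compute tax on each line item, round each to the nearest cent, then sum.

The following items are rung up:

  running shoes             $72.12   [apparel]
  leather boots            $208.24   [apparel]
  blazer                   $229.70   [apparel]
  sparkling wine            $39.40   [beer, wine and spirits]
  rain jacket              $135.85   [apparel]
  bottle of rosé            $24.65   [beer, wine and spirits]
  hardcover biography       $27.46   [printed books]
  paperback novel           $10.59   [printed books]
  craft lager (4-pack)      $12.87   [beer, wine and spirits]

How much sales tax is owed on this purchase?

Running shoes $72.12: apparel, under $110.00 → 0% → $0.00
Leather boots $208.24: apparel, $110.00 or more → 6.75% → $14.06
Blazer $229.70: apparel, $110.00 or more → 6.75% → $15.50
Sparkling wine $39.40: beer, wine and spirits → 9.25% → $3.64
Rain jacket $135.85: apparel, $110.00 or more → 6.75% → $9.17
Bottle of rosé $24.65: beer, wine and spirits → 9.25% → $2.28
Hardcover biography $27.46: printed books → 3% → $0.82
Paperback novel $10.59: printed books → 3% → $0.32
Craft lager (4-pack) $12.87: beer, wine and spirits → 9.25% → $1.19
Total tax = $14.06 + $15.50 + $3.64 + $9.17 + $2.28 + $0.82 + $0.32 + $1.19 = $46.98

$46.98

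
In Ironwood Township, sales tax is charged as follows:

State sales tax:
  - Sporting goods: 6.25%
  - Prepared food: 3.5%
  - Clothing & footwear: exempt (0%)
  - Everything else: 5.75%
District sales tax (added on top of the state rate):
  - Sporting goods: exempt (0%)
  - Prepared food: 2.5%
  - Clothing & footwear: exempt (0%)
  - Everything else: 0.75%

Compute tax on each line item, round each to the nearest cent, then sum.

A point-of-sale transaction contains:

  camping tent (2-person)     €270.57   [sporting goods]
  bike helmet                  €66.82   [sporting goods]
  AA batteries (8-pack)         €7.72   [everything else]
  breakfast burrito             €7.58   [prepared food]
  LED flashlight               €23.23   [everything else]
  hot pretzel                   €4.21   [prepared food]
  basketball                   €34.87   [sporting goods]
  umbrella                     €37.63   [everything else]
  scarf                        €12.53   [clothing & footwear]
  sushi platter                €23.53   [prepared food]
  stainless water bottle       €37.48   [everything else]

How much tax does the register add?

€32.28

Camping tent (2-person) €270.57: sporting goods → 6.25% + 0% district = 6.25% → €16.91
Bike helmet €66.82: sporting goods → 6.25% + 0% district = 6.25% → €4.18
AA batteries (8-pack) €7.72: everything else → 5.75% + 0.75% district = 6.5% → €0.50
Breakfast burrito €7.58: prepared food → 3.5% + 2.5% district = 6% → €0.45
LED flashlight €23.23: everything else → 5.75% + 0.75% district = 6.5% → €1.51
Hot pretzel €4.21: prepared food → 3.5% + 2.5% district = 6% → €0.25
Basketball €34.87: sporting goods → 6.25% + 0% district = 6.25% → €2.18
Umbrella €37.63: everything else → 5.75% + 0.75% district = 6.5% → €2.45
Scarf €12.53: clothing & footwear → 0% + 0% district = 0% → €0.00
Sushi platter €23.53: prepared food → 3.5% + 2.5% district = 6% → €1.41
Stainless water bottle €37.48: everything else → 5.75% + 0.75% district = 6.5% → €2.44
Total tax = €16.91 + €4.18 + €0.50 + €0.45 + €1.51 + €0.25 + €2.18 + €2.45 + €1.41 + €2.44 = €32.28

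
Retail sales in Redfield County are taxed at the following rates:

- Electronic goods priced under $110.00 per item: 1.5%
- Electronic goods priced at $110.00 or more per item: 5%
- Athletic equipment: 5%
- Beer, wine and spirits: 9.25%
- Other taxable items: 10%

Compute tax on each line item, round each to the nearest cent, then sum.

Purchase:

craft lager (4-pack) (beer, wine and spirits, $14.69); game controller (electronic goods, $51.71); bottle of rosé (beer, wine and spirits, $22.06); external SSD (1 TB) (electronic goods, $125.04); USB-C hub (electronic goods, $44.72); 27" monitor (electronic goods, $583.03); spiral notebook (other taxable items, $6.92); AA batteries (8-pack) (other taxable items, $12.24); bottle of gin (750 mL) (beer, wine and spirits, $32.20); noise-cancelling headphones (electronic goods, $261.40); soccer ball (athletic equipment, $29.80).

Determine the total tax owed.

$59.70

Craft lager (4-pack) $14.69: beer, wine and spirits → 9.25% → $1.36
Game controller $51.71: electronic goods, under $110.00 → 1.5% → $0.78
Bottle of rosé $22.06: beer, wine and spirits → 9.25% → $2.04
External SSD (1 TB) $125.04: electronic goods, $110.00 or more → 5% → $6.25
USB-C hub $44.72: electronic goods, under $110.00 → 1.5% → $0.67
27" monitor $583.03: electronic goods, $110.00 or more → 5% → $29.15
Spiral notebook $6.92: other taxable items → 10% → $0.69
AA batteries (8-pack) $12.24: other taxable items → 10% → $1.22
Bottle of gin (750 mL) $32.20: beer, wine and spirits → 9.25% → $2.98
Noise-cancelling headphones $261.40: electronic goods, $110.00 or more → 5% → $13.07
Soccer ball $29.80: athletic equipment → 5% → $1.49
Total tax = $1.36 + $0.78 + $2.04 + $6.25 + $0.67 + $29.15 + $0.69 + $1.22 + $2.98 + $13.07 + $1.49 = $59.70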